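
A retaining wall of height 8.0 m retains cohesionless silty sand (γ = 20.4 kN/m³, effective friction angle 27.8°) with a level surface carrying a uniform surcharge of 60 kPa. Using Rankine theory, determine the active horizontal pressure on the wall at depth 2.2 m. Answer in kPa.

K_a = (1 − sin φ)/(1 + sin φ) = 0.3639.
σ_v = γz + q = 20.4 × 2.2 + 60 = 104.9 kPa.
σ_h = K_a σ_v = 0.3639 × 104.9 = 38.17 kPa.

38.2 kPa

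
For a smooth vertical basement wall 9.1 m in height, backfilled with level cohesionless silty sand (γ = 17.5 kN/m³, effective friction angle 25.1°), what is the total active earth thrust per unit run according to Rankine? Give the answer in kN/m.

K_a = tan²(45° − φ/2) = 0.4043.
P_a = ½ K_a γ H² = 0.5 × 0.4043 × 17.5 × 9.1² = 292.9 kN/m.

293 kN/m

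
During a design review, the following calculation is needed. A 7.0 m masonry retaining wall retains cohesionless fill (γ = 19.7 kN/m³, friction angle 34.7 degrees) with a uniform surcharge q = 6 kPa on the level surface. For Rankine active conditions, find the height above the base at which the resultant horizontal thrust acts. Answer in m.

K_a = 0.2745.
Triangular part P₁ = ½K_aγH² = 132.5 at H/3 = 2.333 m; rectangular part P₂ = K_a q H = 11.53 at H/2 = 3.500 m.
ȳ = (P₁·2.333 + P₂·3.500)/(P₁+P₂) = 2.427 m.

2.43 m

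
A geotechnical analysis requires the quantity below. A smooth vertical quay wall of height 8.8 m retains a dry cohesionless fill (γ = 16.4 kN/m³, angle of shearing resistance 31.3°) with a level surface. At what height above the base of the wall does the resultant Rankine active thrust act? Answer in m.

K_a = 0.3162.
The pressure distribution is triangular, so the resultant acts at H/3 above the base = 8.8/3 = 2.933 m.

2.93 m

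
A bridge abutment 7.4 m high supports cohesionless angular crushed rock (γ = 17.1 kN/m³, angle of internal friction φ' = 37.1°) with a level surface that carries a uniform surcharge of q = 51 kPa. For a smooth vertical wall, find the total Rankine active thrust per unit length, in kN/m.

209 kN/m

K_a = tan²(45° − φ/2) = 0.2475.
Soil triangle: ½ K_a γ H² = 0.5×0.2475×17.1×7.4² = 115.9 kN/m.
Surcharge rectangle: K_a q H = 0.2475×51×7.4 = 93.41 kN/m.
Total = 115.9 + 93.41 = 209.3 kN/m.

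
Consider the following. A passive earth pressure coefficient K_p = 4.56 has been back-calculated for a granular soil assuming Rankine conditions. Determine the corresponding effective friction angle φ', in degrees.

K_p = (1+sin φ)/(1−sin φ) ⇒ sin φ = (K_p − 1)/(K_p + 1) = 0.6403.
φ = arcsin(0.6403) = 39.81°.

39.8°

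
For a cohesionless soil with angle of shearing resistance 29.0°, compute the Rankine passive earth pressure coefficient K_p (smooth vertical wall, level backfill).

2.88

K_p = (1 + sin φ)/(1 − sin φ) = tan²(45° + 29.0°/2) = 2.882.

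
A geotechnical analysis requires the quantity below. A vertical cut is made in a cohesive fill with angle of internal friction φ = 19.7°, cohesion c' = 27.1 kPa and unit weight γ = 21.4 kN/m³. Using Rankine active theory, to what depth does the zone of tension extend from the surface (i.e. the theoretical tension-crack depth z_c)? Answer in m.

K_a = tan²(45° − 19.7°/2) = 0.4958; √K_a = 0.7041.
The active pressure is zero where K_a γ z = 2c√K_a, so z_c = 2c/(γ√K_a) = 2×27.1/(21.4×0.7041) = 3.597 m.

3.60 m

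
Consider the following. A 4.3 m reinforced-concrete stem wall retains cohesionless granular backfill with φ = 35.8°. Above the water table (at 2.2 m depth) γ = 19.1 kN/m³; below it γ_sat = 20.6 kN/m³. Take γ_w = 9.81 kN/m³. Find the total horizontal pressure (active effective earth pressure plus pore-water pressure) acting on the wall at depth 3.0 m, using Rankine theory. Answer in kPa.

K_a = (1 − sin φ)/(1 + sin φ) = 0.2619.
γ' = 20.6 − 9.81 = 10.79 kN/m³.
Effective vertical stress at 3.0 m: σ'_v = 19.1×2.2 + 10.79×0.800 = 50.65 kPa.
σ'_h = K_a σ'_v = 0.2619 × 50.65 = 13.26 kPa; u = γ_w × 0.800 = 7.848 kPa.
Total σ_h = 13.26 + 7.848 = 21.11 kPa.

21.1 kPa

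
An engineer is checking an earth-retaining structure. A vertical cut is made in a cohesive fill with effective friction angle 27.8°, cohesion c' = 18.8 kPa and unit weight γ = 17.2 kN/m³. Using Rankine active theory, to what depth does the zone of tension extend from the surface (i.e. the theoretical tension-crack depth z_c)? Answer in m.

K_a = tan²(45° − 27.8°/2) = 0.3639; √K_a = 0.6032.
The active pressure is zero where K_a γ z = 2c√K_a, so z_c = 2c/(γ√K_a) = 2×18.8/(17.2×0.6032) = 3.624 m.

3.62 m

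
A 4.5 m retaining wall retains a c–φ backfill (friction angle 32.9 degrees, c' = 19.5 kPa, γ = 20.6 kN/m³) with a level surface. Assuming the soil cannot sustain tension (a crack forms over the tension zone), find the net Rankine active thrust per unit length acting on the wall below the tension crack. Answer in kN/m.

K_a = 0.2960; √K_a = 0.5441.
Tension-crack depth z_c = 2c/(γ√K_a) = 2×19.5/(20.6×0.5441) = 3.480 m.
σ_a at base = K_a γ H − 2c√K_a = 0.2960×20.6×4.5 − 2×19.5×0.5441 = 6.223 kPa.
P_a = ½ × 6.223 × (H − z_c) = 0.5×6.223×1.020 = 3.175 kN/m.

3.17 kN/m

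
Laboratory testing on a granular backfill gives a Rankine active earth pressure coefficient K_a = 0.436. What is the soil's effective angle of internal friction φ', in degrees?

K_a = tan²(45° − φ/2) ⇒ 45° − φ/2 = arctan(√0.436) = 33.44°.
φ = 2(45° − 33.44°) = 23.13°.

23.1°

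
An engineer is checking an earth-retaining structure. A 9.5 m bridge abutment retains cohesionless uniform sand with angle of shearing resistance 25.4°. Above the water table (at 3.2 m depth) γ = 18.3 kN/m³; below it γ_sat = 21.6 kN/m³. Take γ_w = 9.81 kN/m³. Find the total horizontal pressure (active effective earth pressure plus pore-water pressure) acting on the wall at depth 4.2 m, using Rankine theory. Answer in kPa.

37.9 kPa

K_a = (1 − sin φ)/(1 + sin φ) = 0.3996.
γ' = 21.6 − 9.81 = 11.79 kN/m³.
Effective vertical stress at 4.2 m: σ'_v = 18.3×3.2 + 11.79×1.00 = 70.35 kPa.
σ'_h = K_a σ'_v = 0.3996 × 70.35 = 28.11 kPa; u = γ_w × 1.00 = 9.810 kPa.
Total σ_h = 28.11 + 9.810 = 37.92 kPa.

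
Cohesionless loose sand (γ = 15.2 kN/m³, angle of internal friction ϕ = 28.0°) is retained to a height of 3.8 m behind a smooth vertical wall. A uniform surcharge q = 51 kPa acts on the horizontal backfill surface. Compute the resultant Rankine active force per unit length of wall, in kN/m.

110 kN/m

K_a = tan²(45° − φ/2) = 0.3610.
Soil triangle: ½ K_a γ H² = 0.5×0.3610×15.2×3.8² = 39.62 kN/m.
Surcharge rectangle: K_a q H = 0.3610×51×3.8 = 69.97 kN/m.
Total = 39.62 + 69.97 = 109.6 kN/m.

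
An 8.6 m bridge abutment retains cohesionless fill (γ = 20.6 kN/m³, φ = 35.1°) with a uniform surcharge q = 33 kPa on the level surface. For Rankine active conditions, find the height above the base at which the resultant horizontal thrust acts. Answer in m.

3.26 m

K_a = 0.2698.
Triangular part P₁ = ½K_aγH² = 205.6 at H/3 = 2.867 m; rectangular part P₂ = K_a q H = 76.58 at H/2 = 4.300 m.
ȳ = (P₁·2.867 + P₂·4.300)/(P₁+P₂) = 3.256 m.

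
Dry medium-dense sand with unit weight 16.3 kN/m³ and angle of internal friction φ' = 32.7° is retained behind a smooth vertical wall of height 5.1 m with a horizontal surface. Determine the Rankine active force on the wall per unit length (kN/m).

63.3 kN/m

K_a = tan²(45° − φ/2) = 0.2985.
P_a = ½ K_a γ H² = 0.5 × 0.2985 × 16.3 × 5.1² = 63.28 kN/m.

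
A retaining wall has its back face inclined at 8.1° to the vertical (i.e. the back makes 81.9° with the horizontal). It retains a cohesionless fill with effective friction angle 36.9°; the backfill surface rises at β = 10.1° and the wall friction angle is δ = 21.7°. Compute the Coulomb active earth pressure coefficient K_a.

0.325

K_a = sin²(α+φ) / [sin²α · sin(α−δ) · (1 + √{sin(φ+δ)sin(φ−β) / (sin(α−δ)sin(α+β))})²].
With α = 81.9°, φ = 36.9°, δ = 21.7°, β = 10.1°: K_a = 0.3252.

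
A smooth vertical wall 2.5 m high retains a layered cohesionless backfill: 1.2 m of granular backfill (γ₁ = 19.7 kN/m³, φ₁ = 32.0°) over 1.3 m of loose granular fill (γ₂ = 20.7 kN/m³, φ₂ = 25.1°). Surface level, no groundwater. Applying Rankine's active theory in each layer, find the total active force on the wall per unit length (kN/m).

K_a1 = tan²(45°−32.0°/2) = 0.3073; K_a2 = tan²(45°−25.1°/2) = 0.4043.
Layer 1: σ at base = K_a1 γ₁ h₁ = 7.264 kPa; P₁ = ½×7.264×1.2 = 4.358.
Layer 2: σ_v at top = γ₁h₁ = 23.64; σ_h top = K_a2×23.64 = 9.558; σ_h base = K_a2×(23.64+20.7×1.3) = 20.44.
P₂ = ½(9.558+20.44)×1.3 = 19.50. Total P_a = 4.358+19.50 = 23.85 kN/m.

23.9 kN/m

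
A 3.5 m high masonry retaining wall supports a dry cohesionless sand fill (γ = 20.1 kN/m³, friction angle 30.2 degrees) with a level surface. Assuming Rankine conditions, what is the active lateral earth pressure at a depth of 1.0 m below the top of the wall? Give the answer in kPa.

K_a = (1 − sin φ)/(1 + sin φ) = 0.3307.
σ_h = K_a γ z = 0.3307 × 20.1 × 1.0 = 6.646 kPa.

6.65 kPa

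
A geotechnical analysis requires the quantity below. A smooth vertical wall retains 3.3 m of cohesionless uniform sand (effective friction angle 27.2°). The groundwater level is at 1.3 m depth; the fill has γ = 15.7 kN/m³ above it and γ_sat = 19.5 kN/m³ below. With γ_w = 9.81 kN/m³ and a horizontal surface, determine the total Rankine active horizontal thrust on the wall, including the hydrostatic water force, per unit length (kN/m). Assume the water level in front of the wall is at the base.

47.0 kN/m

K_a = tan²(45° − φ/2) = 0.3726.
γ' = 19.5 − 9.81 = 9.690 kN/m³. Depth below WT = 2.0 m.
σ'_h at WT = K_a γ d_w = 7.605 kPa; at base = 7.605 + K_a γ' × 2.0 = 14.83 kPa.
P₁ (0–1.3 m) = ½×7.605×1.3 = 4.943. P₂ (1.3–3.3 m) = ½(7.605+14.83)×2.0 = 22.43.
P_w = ½ γ_w h₂² = 0.5×9.81×2.0² = 19.62. Total = 4.943+22.43+19.62 = 46.99 kN/m.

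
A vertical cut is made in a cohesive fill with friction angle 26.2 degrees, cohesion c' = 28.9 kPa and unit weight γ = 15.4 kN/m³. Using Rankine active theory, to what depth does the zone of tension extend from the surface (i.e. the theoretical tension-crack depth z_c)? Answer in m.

6.03 m

K_a = tan²(45° − 26.2°/2) = 0.3874; √K_a = 0.6224.
The active pressure is zero where K_a γ z = 2c√K_a, so z_c = 2c/(γ√K_a) = 2×28.9/(15.4×0.6224) = 6.030 m.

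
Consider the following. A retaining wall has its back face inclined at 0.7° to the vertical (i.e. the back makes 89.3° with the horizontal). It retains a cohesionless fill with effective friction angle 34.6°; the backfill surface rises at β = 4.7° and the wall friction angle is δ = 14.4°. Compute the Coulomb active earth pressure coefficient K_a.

K_a = sin²(α+φ) / [sin²α · sin(α−δ) · (1 + √{sin(φ+δ)sin(φ−β) / (sin(α−δ)sin(α+β))})²].
With α = 89.3°, φ = 34.6°, δ = 14.4°, β = 4.7°: K_a = 0.2703.

0.270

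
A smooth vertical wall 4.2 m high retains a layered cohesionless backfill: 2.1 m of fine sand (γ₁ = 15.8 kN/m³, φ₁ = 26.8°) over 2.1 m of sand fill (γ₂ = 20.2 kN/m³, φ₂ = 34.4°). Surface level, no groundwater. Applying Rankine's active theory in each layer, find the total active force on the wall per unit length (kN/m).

K_a1 = tan²(45°−26.8°/2) = 0.3785; K_a2 = tan²(45°−34.4°/2) = 0.2780.
Layer 1: σ at base = K_a1 γ₁ h₁ = 12.56 kPa; P₁ = ½×12.56×2.1 = 13.19.
Layer 2: σ_v at top = γ₁h₁ = 33.18; σ_h top = K_a2×33.18 = 9.223; σ_h base = K_a2×(33.18+20.2×2.1) = 21.02.
P₂ = ½(9.223+21.02)×2.1 = 31.75. Total P_a = 13.19+31.75 = 44.94 kN/m.

44.9 kN/m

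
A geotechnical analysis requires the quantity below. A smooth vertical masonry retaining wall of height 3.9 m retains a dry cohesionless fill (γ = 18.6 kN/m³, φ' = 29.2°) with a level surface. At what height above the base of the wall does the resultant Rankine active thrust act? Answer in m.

1.30 m

K_a = 0.3442.
The pressure distribution is triangular, so the resultant acts at H/3 above the base = 3.9/3 = 1.300 m.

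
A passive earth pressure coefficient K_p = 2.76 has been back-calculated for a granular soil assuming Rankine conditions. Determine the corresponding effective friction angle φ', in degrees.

K_p = (1+sin φ)/(1−sin φ) ⇒ sin φ = (K_p − 1)/(K_p + 1) = 0.4681.
φ = arcsin(0.4681) = 27.91°.

27.9°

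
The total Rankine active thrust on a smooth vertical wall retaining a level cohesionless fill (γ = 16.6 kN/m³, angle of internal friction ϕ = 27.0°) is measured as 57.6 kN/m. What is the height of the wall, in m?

4.30 m

K_a = 0.3755. P_a = ½ K_a γ H² ⇒ H = √(2P_a/(K_a γ)).
H = √(2×57.6/(0.3755×16.6)) = 4.299 m.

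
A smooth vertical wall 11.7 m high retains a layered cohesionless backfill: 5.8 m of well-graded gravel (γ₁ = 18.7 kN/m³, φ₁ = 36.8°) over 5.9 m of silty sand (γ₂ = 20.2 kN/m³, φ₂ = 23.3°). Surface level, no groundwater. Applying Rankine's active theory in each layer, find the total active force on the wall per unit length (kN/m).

K_a1 = tan²(45°−36.8°/2) = 0.2508; K_a2 = tan²(45°−23.3°/2) = 0.4331.
Layer 1: σ at base = K_a1 γ₁ h₁ = 27.20 kPa; P₁ = ½×27.20×5.8 = 78.87.
Layer 2: σ_v at top = γ₁h₁ = 108.5; σ_h top = K_a2×108.5 = 46.98; σ_h base = K_a2×(108.5+20.2×5.9) = 98.60.
P₂ = ½(46.98+98.60)×5.9 = 429.4. Total P_a = 78.87+429.4 = 508.3 kN/m.

508 kN/m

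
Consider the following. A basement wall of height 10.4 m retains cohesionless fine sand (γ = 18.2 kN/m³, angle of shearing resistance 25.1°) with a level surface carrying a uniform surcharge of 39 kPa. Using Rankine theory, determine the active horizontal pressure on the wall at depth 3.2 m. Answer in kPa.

39.3 kPa

K_a = (1 − sin φ)/(1 + sin φ) = 0.4043.
σ_v = γz + q = 18.2 × 3.2 + 39 = 97.24 kPa.
σ_h = K_a σ_v = 0.4043 × 97.24 = 39.31 kPa.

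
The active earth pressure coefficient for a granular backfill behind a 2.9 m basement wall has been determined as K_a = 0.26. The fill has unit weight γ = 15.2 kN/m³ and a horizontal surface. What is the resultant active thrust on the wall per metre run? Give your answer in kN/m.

P = ½ K_a γ H² = 0.5 × 0.26 × 15.2 × 2.9² = 16.62 kN/m.

16.6 kN/m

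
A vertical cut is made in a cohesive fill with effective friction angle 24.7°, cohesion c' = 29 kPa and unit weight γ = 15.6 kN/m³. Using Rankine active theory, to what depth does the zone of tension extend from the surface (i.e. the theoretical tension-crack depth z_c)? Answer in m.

K_a = tan²(45° − 24.7°/2) = 0.4106; √K_a = 0.6408.
The active pressure is zero where K_a γ z = 2c√K_a, so z_c = 2c/(γ√K_a) = 2×29/(15.6×0.6408) = 5.802 m.

5.80 m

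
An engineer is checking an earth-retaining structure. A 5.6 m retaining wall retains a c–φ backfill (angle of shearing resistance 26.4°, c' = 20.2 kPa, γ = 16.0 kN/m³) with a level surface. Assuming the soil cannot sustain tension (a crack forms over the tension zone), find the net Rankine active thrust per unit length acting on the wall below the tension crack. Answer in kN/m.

7.18 kN/m

K_a = 0.3844; √K_a = 0.6200.
Tension-crack depth z_c = 2c/(γ√K_a) = 2×20.2/(16.0×0.6200) = 4.072 m.
σ_a at base = K_a γ H − 2c√K_a = 0.3844×16.0×5.6 − 2×20.2×0.6200 = 9.396 kPa.
P_a = ½ × 9.396 × (H − z_c) = 0.5×9.396×1.528 = 7.177 kN/m.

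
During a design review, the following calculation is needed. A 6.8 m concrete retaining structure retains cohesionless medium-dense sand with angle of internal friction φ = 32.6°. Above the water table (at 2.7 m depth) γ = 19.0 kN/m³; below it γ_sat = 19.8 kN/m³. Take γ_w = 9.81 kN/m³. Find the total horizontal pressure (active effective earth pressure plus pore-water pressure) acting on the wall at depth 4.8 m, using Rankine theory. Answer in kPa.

42.3 kPa

K_a = (1 − sin φ)/(1 + sin φ) = 0.2997.
γ' = 19.8 − 9.81 = 9.990 kN/m³.
Effective vertical stress at 4.8 m: σ'_v = 19.0×2.7 + 9.990×2.10 = 72.28 kPa.
σ'_h = K_a σ'_v = 0.2997 × 72.28 = 21.66 kPa; u = γ_w × 2.10 = 20.60 kPa.
Total σ_h = 21.66 + 20.60 = 42.27 kPa.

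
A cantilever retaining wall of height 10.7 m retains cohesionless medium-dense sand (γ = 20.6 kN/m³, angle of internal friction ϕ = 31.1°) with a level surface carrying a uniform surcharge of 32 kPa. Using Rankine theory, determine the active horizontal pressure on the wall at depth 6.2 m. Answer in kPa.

50.9 kPa

K_a = (1 − sin φ)/(1 + sin φ) = 0.3188.
σ_v = γz + q = 20.6 × 6.2 + 32 = 159.7 kPa.
σ_h = K_a σ_v = 0.3188 × 159.7 = 50.92 kPa.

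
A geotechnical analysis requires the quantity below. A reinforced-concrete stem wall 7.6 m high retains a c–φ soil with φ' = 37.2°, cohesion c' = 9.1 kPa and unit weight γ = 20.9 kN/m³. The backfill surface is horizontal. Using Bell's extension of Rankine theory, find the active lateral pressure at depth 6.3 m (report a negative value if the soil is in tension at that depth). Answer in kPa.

23.4 kPa

K_a = (1 − sin φ)/(1 + sin φ) = 0.2464.
σ_a = K_a γ z − 2c√K_a = 0.2464×20.9×6.3 − 2×9.1×0.4964 = 23.41 kPa.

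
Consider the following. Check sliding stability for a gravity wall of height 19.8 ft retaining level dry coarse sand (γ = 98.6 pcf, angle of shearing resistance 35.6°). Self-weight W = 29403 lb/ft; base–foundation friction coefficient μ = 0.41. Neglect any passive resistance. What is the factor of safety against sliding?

K_a = tan²(45° − 35.6°/2) = 0.2641.
P_a = ½K_aγH² = 0.5×0.2641×98.6×19.8² = 5105 lb/ft, acting at H/3 = 6.600 ft above the base.
FS_sliding = μW / P_a = 0.41×29403 / 5105 = 2.362.

2.36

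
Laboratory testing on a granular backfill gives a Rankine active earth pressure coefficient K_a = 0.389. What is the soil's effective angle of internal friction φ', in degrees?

K_a = tan²(45° − φ/2) ⇒ 45° − φ/2 = arctan(√0.389) = 31.95°.
φ = 2(45° − 31.95°) = 26.10°.

26.1°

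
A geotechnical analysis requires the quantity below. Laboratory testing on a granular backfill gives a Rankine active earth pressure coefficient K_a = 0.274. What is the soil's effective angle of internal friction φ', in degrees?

K_a = tan²(45° − φ/2) ⇒ 45° − φ/2 = arctan(√0.274) = 27.63°.
φ = 2(45° − 27.63°) = 34.74°.

34.7°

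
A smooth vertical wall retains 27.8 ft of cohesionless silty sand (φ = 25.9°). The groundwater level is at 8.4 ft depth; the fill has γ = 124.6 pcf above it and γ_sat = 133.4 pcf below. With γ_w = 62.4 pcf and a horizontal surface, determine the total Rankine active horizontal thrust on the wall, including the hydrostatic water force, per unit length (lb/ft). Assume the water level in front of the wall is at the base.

K_a = tan²(45° − φ/2) = 0.3920.
γ' = 133.4 − 62.4 = 71.00 pcf. Depth below WT = 19.4 ft.
σ'_h at WT = K_a γ d_w = 410.3 psf; at base = 410.3 + K_a γ' × 19.4 = 950.2 psf.
P₁ (0–8.4 ft) = ½×410.3×8.4 = 1723. P₂ (8.4–27.8 ft) = ½(410.3+950.2)×19.4 = 13200.
P_w = ½ γ_w h₂² = 0.5×62.4×19.4² = 11740. Total = 1723+13200+11740 = 26660 lb/ft.

26700 lb/ft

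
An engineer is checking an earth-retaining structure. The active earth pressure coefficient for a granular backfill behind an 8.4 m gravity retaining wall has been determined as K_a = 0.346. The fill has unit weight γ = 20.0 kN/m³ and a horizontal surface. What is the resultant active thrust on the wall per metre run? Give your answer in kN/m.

P = ½ K_a γ H² = 0.5 × 0.346 × 20.0 × 8.4² = 244.1 kN/m.

244 kN/m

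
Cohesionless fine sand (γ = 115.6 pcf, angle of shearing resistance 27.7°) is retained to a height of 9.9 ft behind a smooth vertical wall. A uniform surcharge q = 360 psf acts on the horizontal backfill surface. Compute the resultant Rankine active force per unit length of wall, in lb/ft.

3370 lb/ft

K_a = tan²(45° − φ/2) = 0.3653.
Soil triangle: ½ K_a γ H² = 0.5×0.3653×115.6×9.9² = 2070 lb/ft.
Surcharge rectangle: K_a q H = 0.3653×360×9.9 = 1302 lb/ft.
Total = 2070 + 1302 = 3372 lb/ft.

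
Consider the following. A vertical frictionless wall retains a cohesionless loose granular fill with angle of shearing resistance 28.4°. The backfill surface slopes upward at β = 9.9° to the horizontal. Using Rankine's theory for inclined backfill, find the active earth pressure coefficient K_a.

K_a = cos β · (cos β − √(cos²β − cos²φ)) / (cos β + √(cos²β − cos²φ)).
cos β = 0.9851, cos φ = 0.8796, √(cos²β − cos²φ) = 0.4435.
K_a = 0.9851 × (0.9851 − 0.4435)/(0.9851 + 0.4435) = 0.3735.

0.374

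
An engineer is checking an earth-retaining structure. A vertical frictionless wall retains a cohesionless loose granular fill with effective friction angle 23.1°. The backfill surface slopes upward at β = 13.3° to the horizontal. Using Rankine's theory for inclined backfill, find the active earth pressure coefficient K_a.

0.494

K_a = cos β · (cos β − √(cos²β − cos²φ)) / (cos β + √(cos²β − cos²φ)).
cos β = 0.9732, cos φ = 0.9198, √(cos²β − cos²φ) = 0.3178.
K_a = 0.9732 × (0.9732 − 0.3178)/(0.9732 + 0.3178) = 0.4940.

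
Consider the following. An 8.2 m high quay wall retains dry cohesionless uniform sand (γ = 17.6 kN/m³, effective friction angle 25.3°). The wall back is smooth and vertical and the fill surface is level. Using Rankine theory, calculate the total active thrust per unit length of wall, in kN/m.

K_a = tan²(45° − φ/2) = 0.4012.
P_a = ½ K_a γ H² = 0.5 × 0.4012 × 17.6 × 8.2² = 237.4 kN/m.

237 kN/m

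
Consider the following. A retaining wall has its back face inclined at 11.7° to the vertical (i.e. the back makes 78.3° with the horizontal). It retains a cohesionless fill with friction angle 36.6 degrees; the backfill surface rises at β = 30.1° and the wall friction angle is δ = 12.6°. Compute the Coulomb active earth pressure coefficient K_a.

K_a = sin²(α+φ) / [sin²α · sin(α−δ) · (1 + √{sin(φ+δ)sin(φ−β) / (sin(α−δ)sin(α+β))})²].
With α = 78.3°, φ = 36.6°, δ = 12.6°, β = 30.1°: K_a = 0.5446.

0.545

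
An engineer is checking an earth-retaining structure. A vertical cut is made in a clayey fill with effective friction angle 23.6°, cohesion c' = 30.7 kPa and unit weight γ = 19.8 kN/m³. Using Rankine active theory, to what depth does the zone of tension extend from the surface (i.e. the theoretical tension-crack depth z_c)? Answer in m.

4.74 m

K_a = tan²(45° − 23.6°/2) = 0.4282; √K_a = 0.6544.
The active pressure is zero where K_a γ z = 2c√K_a, so z_c = 2c/(γ√K_a) = 2×30.7/(19.8×0.6544) = 4.739 m.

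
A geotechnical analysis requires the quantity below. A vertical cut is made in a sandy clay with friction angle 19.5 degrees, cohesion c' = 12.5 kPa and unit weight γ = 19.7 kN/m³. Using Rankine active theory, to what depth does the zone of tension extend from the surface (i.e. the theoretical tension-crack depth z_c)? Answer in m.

1.80 m

K_a = tan²(45° − 19.5°/2) = 0.4995; √K_a = 0.7067.
The active pressure is zero where K_a γ z = 2c√K_a, so z_c = 2c/(γ√K_a) = 2×12.5/(19.7×0.7067) = 1.796 m.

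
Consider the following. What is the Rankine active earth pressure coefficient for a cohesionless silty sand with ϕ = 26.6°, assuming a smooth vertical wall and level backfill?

K_a = tan²(45° − φ/2) = tan²(31.70°) = 0.3814.

0.381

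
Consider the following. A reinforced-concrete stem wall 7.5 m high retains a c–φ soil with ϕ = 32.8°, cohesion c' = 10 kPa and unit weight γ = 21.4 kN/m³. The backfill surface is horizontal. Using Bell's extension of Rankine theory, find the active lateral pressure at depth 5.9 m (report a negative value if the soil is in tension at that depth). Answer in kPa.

K_a = (1 − sin φ)/(1 + sin φ) = 0.2973.
σ_a = K_a γ z − 2c√K_a = 0.2973×21.4×5.9 − 2×10×0.5452 = 26.63 kPa.

26.6 kPa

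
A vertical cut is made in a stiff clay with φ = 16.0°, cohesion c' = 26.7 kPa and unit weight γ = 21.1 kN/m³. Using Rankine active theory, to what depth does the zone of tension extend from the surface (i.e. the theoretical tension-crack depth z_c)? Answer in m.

3.36 m

K_a = tan²(45° − 16.0°/2) = 0.5678; √K_a = 0.7536.
The active pressure is zero where K_a γ z = 2c√K_a, so z_c = 2c/(γ√K_a) = 2×26.7/(21.1×0.7536) = 3.358 m.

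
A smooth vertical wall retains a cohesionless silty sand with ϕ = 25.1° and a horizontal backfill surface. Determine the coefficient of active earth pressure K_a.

0.404

K_a = tan²(45° − φ/2) = tan²(32.45°) = 0.4043.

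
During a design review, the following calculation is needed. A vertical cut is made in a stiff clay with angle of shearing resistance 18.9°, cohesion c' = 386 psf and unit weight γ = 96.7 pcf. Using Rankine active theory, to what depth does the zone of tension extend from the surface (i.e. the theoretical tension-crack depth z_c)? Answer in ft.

11.2 ft

K_a = tan²(45° − 18.9°/2) = 0.5107; √K_a = 0.7146.
The active pressure is zero where K_a γ z = 2c√K_a, so z_c = 2c/(γ√K_a) = 2×386/(96.7×0.7146) = 11.17 ft.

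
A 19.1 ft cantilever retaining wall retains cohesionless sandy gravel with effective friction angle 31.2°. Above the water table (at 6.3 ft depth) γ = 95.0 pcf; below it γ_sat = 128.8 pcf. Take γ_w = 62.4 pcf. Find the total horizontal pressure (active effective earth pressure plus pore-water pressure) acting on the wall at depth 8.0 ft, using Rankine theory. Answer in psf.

K_a = (1 − sin φ)/(1 + sin φ) = 0.3175.
γ' = 128.8 − 62.4 = 66.40 pcf.
Effective vertical stress at 8.0 ft: σ'_v = 95.0×6.3 + 66.40×1.70 = 711.4 psf.
σ'_h = K_a σ'_v = 0.3175 × 711.4 = 225.9 psf; u = γ_w × 1.70 = 106.1 psf.
Total σ_h = 225.9 + 106.1 = 331.9 psf.

332 psf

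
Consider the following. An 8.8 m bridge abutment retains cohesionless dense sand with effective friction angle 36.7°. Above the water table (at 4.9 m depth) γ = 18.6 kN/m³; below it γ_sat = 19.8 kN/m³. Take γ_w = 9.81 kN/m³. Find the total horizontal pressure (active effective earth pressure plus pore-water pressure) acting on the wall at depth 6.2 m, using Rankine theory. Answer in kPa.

39.0 kPa

K_a = (1 − sin φ)/(1 + sin φ) = 0.2519.
γ' = 19.8 − 9.81 = 9.990 kN/m³.
Effective vertical stress at 6.2 m: σ'_v = 18.6×4.9 + 9.990×1.30 = 104.1 kPa.
σ'_h = K_a σ'_v = 0.2519 × 104.1 = 26.23 kPa; u = γ_w × 1.30 = 12.75 kPa.
Total σ_h = 26.23 + 12.75 = 38.98 kPa.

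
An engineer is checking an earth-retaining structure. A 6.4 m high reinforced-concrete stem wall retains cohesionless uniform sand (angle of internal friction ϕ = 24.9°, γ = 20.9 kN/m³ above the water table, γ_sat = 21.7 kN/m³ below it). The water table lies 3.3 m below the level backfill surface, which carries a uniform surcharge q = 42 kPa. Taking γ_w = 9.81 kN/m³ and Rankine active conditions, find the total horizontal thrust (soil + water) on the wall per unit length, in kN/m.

K_a = tan²(45° − φ/2) = 0.4074.
γ' = 21.7 − 9.81 = 11.89 kN/m³. h₂ = H − d_w = 3.1 m.
σ'_h: at surface K_a·q = 17.11; at WT K_a(q+γd_w) = 45.21; at base K_a(q+γd_w+γ'h₂) = 60.23 kPa.
P₁ = ½(17.11+45.21)×3.3 = 102.8; P₂ = ½(45.21+60.23)×3.1 = 163.4; P_w = ½γ_w h₂² = 47.14.
Total = 102.8+163.4+47.14 = 313.4 kN/m.

313 kN/m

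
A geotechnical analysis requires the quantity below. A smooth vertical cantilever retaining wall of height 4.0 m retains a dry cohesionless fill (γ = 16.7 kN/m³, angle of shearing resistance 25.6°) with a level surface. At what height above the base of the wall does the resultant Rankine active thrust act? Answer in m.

K_a = 0.3966.
The pressure distribution is triangular, so the resultant acts at H/3 above the base = 4.0/3 = 1.333 m.

1.33 m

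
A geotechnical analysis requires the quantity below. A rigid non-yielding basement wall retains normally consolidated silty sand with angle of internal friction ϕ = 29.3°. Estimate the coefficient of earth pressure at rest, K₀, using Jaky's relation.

K₀ = 1 − sin φ' = 1 − sin 29.3° = 0.5106.

0.511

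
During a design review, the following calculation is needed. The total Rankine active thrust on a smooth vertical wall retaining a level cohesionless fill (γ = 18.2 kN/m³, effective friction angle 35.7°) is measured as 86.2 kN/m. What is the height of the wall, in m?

K_a = 0.2630. P_a = ½ K_a γ H² ⇒ H = √(2P_a/(K_a γ)).
H = √(2×86.2/(0.2630×18.2)) = 6.002 m.

6.00 m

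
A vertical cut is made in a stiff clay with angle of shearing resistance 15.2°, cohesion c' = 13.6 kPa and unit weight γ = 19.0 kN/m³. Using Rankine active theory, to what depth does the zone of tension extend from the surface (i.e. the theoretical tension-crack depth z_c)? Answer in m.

1.87 m

K_a = tan²(45° − 15.2°/2) = 0.5845; √K_a = 0.7646.
The active pressure is zero where K_a γ z = 2c√K_a, so z_c = 2c/(γ√K_a) = 2×13.6/(19.0×0.7646) = 1.872 m.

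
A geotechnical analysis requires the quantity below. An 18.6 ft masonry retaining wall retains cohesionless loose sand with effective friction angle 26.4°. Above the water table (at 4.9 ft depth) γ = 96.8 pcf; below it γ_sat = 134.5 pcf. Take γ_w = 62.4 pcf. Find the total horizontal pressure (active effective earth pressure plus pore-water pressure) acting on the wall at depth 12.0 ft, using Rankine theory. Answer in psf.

K_a = (1 − sin φ)/(1 + sin φ) = 0.3844.
γ' = 134.5 − 62.4 = 72.10 pcf.
Effective vertical stress at 12.0 ft: σ'_v = 96.8×4.9 + 72.10×7.10 = 986.2 psf.
σ'_h = K_a σ'_v = 0.3844 × 986.2 = 379.1 psf; u = γ_w × 7.10 = 443.0 psf.
Total σ_h = 379.1 + 443.0 = 822.2 psf.

822 psf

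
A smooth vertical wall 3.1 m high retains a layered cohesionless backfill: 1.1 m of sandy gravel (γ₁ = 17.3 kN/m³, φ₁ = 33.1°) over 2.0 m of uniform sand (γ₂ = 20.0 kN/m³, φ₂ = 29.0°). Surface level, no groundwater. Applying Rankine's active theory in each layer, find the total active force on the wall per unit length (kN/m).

K_a1 = tan²(45°−33.1°/2) = 0.2936; K_a2 = tan²(45°−29.0°/2) = 0.3470.
Layer 1: σ at base = K_a1 γ₁ h₁ = 5.587 kPa; P₁ = ½×5.587×1.1 = 3.073.
Layer 2: σ_v at top = γ₁h₁ = 19.03; σ_h top = K_a2×19.03 = 6.603; σ_h base = K_a2×(19.03+20.0×2.0) = 20.48.
P₂ = ½(6.603+20.48)×2.0 = 27.08. Total P_a = 3.073+27.08 = 30.16 kN/m.

30.2 kN/m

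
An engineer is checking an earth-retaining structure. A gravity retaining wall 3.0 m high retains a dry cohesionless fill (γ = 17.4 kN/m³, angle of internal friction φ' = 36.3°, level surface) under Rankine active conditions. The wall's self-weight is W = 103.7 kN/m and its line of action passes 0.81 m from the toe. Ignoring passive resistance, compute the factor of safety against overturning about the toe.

4.19

K_a = tan²(45° − 36.3°/2) = 0.2563.
P_a = ½K_aγH² = 0.5×0.2563×17.4×3.0² = 20.07 kN/m, acting at H/3 = 1.000 m above the base.
Overturning moment M_o = P_a × H/3 = 20.07 × 1.000 = 20.07.
Resisting moment M_r = W × 0.81 = 103.7 × 0.81 = 84.00.
FS_overturning = M_r/M_o = 84.00/20.07 = 4.186.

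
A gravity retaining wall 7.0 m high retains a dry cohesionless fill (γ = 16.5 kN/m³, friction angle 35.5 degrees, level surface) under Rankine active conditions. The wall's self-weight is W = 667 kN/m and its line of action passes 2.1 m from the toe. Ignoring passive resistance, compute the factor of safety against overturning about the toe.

K_a = tan²(45° − 35.5°/2) = 0.2653.
P_a = ½K_aγH² = 0.5×0.2653×16.5×7.0² = 107.2 kN/m, acting at H/3 = 2.333 m above the base.
Overturning moment M_o = P_a × H/3 = 107.2 × 2.333 = 250.2.
Resisting moment M_r = W × 2.1 = 667 × 2.1 = 1401.
FS_overturning = M_r/M_o = 1401/250.2 = 5.598.

5.60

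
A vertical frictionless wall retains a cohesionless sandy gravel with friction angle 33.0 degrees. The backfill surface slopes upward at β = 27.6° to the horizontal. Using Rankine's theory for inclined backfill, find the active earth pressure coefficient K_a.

0.453

K_a = cos β · (cos β − √(cos²β − cos²φ)) / (cos β + √(cos²β − cos²φ)).
cos β = 0.8862, cos φ = 0.8387, √(cos²β − cos²φ) = 0.2863.
K_a = 0.8862 × (0.8862 − 0.2863)/(0.8862 + 0.2863) = 0.4534.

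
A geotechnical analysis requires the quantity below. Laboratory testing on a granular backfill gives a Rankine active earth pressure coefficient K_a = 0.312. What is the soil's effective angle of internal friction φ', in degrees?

K_a = tan²(45° − φ/2) ⇒ 45° − φ/2 = arctan(√0.312) = 29.19°.
φ = 2(45° − 29.19°) = 31.63°.

31.6°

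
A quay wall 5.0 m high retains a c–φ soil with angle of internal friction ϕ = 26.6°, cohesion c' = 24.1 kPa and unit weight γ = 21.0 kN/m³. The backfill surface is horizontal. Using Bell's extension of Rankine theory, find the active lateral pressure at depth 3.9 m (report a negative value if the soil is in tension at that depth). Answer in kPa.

1.47 kPa

K_a = (1 − sin φ)/(1 + sin φ) = 0.3814.
σ_a = K_a γ z − 2c√K_a = 0.3814×21.0×3.9 − 2×24.1×0.6176 = 1.471 kPa.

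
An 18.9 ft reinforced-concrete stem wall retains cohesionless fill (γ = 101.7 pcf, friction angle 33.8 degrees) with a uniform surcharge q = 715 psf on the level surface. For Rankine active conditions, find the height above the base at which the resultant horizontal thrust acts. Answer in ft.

7.64 ft

K_a = 0.2851.
Triangular part P₁ = ½K_aγH² = 5179 at H/3 = 6.300 ft; rectangular part P₂ = K_a q H = 3853 at H/2 = 9.450 ft.
ȳ = (P₁·6.300 + P₂·9.450)/(P₁+P₂) = 7.644 ft.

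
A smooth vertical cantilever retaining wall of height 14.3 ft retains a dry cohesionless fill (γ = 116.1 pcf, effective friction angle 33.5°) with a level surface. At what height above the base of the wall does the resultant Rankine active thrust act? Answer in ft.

4.77 ft

K_a = 0.2887.
The pressure distribution is triangular, so the resultant acts at H/3 above the base = 14.3/3 = 4.767 ft.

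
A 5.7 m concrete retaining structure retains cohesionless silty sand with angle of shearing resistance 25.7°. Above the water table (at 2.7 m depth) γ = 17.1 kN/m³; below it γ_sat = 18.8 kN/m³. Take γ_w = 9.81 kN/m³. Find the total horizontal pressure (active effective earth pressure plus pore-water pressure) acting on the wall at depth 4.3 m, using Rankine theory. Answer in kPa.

K_a = (1 − sin φ)/(1 + sin φ) = 0.3950.
γ' = 18.8 − 9.81 = 8.990 kN/m³.
Effective vertical stress at 4.3 m: σ'_v = 17.1×2.7 + 8.990×1.60 = 60.55 kPa.
σ'_h = K_a σ'_v = 0.3950 × 60.55 = 23.92 kPa; u = γ_w × 1.60 = 15.70 kPa.
Total σ_h = 23.92 + 15.70 = 39.62 kPa.

39.6 kPa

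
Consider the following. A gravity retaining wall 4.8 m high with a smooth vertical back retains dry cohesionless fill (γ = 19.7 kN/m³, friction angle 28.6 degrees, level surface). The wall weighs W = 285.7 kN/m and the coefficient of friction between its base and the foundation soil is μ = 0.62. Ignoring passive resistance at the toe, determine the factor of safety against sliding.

2.21

K_a = tan²(45° − 28.6°/2) = 0.3525.
P_a = ½K_aγH² = 0.5×0.3525×19.7×4.8² = 80.01 kN/m, acting at H/3 = 1.600 m above the base.
FS_sliding = μW / P_a = 0.62×285.7 / 80.01 = 2.214.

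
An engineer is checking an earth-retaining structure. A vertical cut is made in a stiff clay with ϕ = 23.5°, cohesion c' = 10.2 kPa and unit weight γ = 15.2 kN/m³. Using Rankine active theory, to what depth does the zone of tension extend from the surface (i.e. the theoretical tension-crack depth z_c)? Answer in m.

K_a = tan²(45° − 23.5°/2) = 0.4298; √K_a = 0.6556.
The active pressure is zero where K_a γ z = 2c√K_a, so z_c = 2c/(γ√K_a) = 2×10.2/(15.2×0.6556) = 2.047 m.

2.05 m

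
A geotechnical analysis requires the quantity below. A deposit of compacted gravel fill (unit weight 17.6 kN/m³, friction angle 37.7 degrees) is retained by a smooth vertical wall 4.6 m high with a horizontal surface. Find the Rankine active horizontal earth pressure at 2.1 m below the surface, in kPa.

K_a = (1 − sin φ)/(1 + sin φ) = 0.2411.
σ_h = K_a γ z = 0.2411 × 17.6 × 2.1 = 8.910 kPa.

8.91 kPa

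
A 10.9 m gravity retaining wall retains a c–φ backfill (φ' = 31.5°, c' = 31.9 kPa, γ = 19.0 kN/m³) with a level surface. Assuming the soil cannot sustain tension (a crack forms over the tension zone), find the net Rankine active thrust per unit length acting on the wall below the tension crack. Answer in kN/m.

K_a = 0.3136; √K_a = 0.5600.
Tension-crack depth z_c = 2c/(γ√K_a) = 2×31.9/(19.0×0.5600) = 5.996 m.
σ_a at base = K_a γ H − 2c√K_a = 0.3136×19.0×10.9 − 2×31.9×0.5600 = 29.22 kPa.
P_a = ½ × 29.22 × (H − z_c) = 0.5×29.22×4.904 = 71.66 kN/m.

71.7 kN/m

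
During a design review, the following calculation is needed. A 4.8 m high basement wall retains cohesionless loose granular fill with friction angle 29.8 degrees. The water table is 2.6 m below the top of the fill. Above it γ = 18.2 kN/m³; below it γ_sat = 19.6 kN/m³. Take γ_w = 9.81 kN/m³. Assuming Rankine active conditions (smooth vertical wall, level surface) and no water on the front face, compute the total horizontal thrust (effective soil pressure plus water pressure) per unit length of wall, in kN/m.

K_a = tan²(45° − φ/2) = 0.3360.
γ' = 19.6 − 9.81 = 9.790 kN/m³. Depth below WT = 2.2 m.
σ'_h at WT = K_a γ d_w = 15.90 kPa; at base = 15.90 + K_a γ' × 2.2 = 23.14 kPa.
P₁ (0–2.6 m) = ½×15.90×2.6 = 20.67. P₂ (2.6–4.8 m) = ½(15.90+23.14)×2.2 = 42.94.
P_w = ½ γ_w h₂² = 0.5×9.81×2.2² = 23.74. Total = 20.67+42.94+23.74 = 87.35 kN/m.

87.4 kN/m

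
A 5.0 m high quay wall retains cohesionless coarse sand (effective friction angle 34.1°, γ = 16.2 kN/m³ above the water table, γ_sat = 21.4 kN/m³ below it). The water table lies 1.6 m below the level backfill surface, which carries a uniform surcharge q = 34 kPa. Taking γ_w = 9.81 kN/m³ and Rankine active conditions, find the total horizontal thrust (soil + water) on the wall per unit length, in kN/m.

K_a = tan²(45° − φ/2) = 0.2815.
γ' = 21.4 − 9.81 = 11.59 kN/m³. h₂ = H − d_w = 3.4 m.
σ'_h: at surface K_a·q = 9.572; at WT K_a(q+γd_w) = 16.87; at base K_a(q+γd_w+γ'h₂) = 27.96 kPa.
P₁ = ½(9.572+16.87)×1.6 = 21.15; P₂ = ½(16.87+27.96)×3.4 = 76.21; P_w = ½γ_w h₂² = 56.70.
Total = 21.15+76.21+56.70 = 154.1 kN/m.

154 kN/m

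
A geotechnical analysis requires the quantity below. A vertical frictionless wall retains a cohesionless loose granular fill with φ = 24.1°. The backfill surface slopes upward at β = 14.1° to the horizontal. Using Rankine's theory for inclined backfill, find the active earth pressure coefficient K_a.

0.480

K_a = cos β · (cos β − √(cos²β − cos²φ)) / (cos β + √(cos²β − cos²φ)).
cos β = 0.9699, cos φ = 0.9128, √(cos²β − cos²φ) = 0.3277.
K_a = 0.9699 × (0.9699 − 0.3277)/(0.9699 + 0.3277) = 0.4800.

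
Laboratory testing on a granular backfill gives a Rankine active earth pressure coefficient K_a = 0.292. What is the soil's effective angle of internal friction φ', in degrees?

K_a = tan²(45° − φ/2) ⇒ 45° − φ/2 = arctan(√0.292) = 28.39°.
φ = 2(45° − 28.39°) = 33.23°.

33.2°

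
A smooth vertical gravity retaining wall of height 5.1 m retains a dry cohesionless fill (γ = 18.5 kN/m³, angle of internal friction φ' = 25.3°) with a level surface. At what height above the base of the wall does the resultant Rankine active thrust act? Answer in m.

1.70 m

K_a = 0.4012.
The pressure distribution is triangular, so the resultant acts at H/3 above the base = 5.1/3 = 1.700 m.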